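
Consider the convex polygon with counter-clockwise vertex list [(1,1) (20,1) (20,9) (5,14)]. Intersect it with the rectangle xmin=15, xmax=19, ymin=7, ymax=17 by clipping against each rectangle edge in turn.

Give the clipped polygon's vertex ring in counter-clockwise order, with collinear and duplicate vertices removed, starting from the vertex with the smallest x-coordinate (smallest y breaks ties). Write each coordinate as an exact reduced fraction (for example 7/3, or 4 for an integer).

1. After x ≥ 15: [(15,1) (20,1) (20,9) (15,32/3)]
2. After x ≤ 19: [(15,1) (19,1) (19,28/3) (15,32/3)]
3. After y ≥ 7: [(15,7) (19,7) (19,28/3) (15,32/3)]
4. After y ≤ 17: [(15,7) (19,7) (19,28/3) (15,32/3)]
5. Canonical ring: [(15,7) (19,7) (19,28/3) (15,32/3)]

Clipped polygon: [(15,7) (19,7) (19,28/3) (15,32/3)]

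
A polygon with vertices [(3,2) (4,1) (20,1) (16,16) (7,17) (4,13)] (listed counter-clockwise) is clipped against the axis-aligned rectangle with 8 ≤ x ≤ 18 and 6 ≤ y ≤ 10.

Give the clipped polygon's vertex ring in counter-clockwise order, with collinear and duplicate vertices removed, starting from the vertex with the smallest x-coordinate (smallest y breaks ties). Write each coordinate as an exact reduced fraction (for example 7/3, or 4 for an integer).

1. After x ≥ 8: [(8,1) (20,1) (16,16) (8,152/9)]
2. After x ≤ 18: [(8,1) (18,1) (18,17/2) (16,16) (8,152/9)]
3. After y ≥ 6: [(8,6) (18,6) (18,17/2) (16,16) (8,152/9)]
4. After y ≤ 10: [(8,10) (8,6) (18,6) (18,17/2) (88/5,10)]
5. Canonical ring: [(8,6) (18,6) (18,17/2) (88/5,10) (8,10)]

Clipped polygon: [(8,6) (18,6) (18,17/2) (88/5,10) (8,10)]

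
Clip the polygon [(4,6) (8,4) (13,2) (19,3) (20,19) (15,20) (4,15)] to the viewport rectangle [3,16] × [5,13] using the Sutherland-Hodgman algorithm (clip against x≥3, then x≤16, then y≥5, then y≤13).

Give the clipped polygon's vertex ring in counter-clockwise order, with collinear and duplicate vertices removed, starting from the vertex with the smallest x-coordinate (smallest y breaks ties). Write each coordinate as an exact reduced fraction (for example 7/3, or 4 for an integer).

Clipped polygon: [(4,6) (6,5) (16,5) (16,13) (4,13)]

1. After x ≥ 3: [(4,6) (8,4) (13,2) (19,3) (20,19) (15,20) (4,15)]
2. After x ≤ 16: [(4,6) (8,4) (13,2) (16,5/2) (16,99/5) (15,20) (4,15)]
3. After y ≥ 5: [(4,6) (6,5) (16,5) (16,99/5) (15,20) (4,15)]
4. After y ≤ 13: [(4,13) (4,6) (6,5) (16,5) (16,13)]
5. Canonical ring: [(4,6) (6,5) (16,5) (16,13) (4,13)]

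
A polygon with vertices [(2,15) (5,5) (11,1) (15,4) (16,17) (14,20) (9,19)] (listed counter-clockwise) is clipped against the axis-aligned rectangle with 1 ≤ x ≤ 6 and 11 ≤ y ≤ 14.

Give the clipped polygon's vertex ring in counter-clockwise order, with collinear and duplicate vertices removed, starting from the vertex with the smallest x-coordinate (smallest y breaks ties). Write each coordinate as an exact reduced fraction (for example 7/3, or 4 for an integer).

Clipped polygon: [(23/10,14) (16/5,11) (6,11) (6,14)]

1. After x ≥ 1: [(2,15) (5,5) (11,1) (15,4) (16,17) (14,20) (9,19)]
2. After x ≤ 6: [(6,121/7) (2,15) (5,5) (6,13/3)]
3. After y ≥ 11: [(6,11) (6,121/7) (2,15) (16/5,11)]
4. After y ≤ 14: [(6,11) (6,14) (23/10,14) (16/5,11)]
5. Canonical ring: [(23/10,14) (16/5,11) (6,11) (6,14)]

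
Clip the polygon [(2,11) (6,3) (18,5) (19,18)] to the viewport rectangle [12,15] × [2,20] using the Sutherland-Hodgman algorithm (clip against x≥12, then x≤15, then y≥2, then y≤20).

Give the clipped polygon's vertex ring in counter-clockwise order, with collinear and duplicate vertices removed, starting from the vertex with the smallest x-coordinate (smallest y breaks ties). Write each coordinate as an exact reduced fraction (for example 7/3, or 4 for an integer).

Clipped polygon: [(12,4) (15,9/2) (15,278/17) (12,257/17)]

1. After x ≥ 12: [(12,257/17) (12,4) (18,5) (19,18)]
2. After x ≤ 15: [(15,278/17) (12,257/17) (12,4) (15,9/2)]
3. After y ≥ 2: [(15,278/17) (12,257/17) (12,4) (15,9/2)]
4. After y ≤ 20: [(15,278/17) (12,257/17) (12,4) (15,9/2)]
5. Canonical ring: [(12,4) (15,9/2) (15,278/17) (12,257/17)]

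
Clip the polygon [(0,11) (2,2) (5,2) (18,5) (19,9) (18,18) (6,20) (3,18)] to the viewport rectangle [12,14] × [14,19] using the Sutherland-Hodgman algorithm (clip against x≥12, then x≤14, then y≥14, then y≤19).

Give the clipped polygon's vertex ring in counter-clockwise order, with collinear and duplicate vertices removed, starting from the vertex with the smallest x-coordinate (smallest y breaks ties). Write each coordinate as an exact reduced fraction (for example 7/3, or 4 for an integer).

Clipped polygon: [(12,14) (14,14) (14,56/3) (12,19)]

1. After x ≥ 12: [(12,47/13) (18,5) (19,9) (18,18) (12,19)]
2. After x ≤ 14: [(12,47/13) (14,53/13) (14,56/3) (12,19)]
3. After y ≥ 14: [(12,14) (14,14) (14,56/3) (12,19)]
4. After y ≤ 19: [(12,14) (14,14) (14,56/3) (12,19)]
5. Canonical ring: [(12,14) (14,14) (14,56/3) (12,19)]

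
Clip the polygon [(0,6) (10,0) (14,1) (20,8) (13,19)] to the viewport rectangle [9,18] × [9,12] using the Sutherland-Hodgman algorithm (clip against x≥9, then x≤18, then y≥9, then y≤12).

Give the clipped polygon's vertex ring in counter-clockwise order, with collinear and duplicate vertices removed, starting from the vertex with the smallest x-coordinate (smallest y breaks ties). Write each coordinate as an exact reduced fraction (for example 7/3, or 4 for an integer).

1. After x ≥ 9: [(9,15) (9,3/5) (10,0) (14,1) (20,8) (13,19)]
2. After x ≤ 18: [(9,15) (9,3/5) (10,0) (14,1) (18,17/3) (18,78/7) (13,19)]
3. After y ≥ 9: [(9,15) (9,9) (18,9) (18,78/7) (13,19)]
4. After y ≤ 12: [(9,12) (9,9) (18,9) (18,78/7) (192/11,12)]
5. Canonical ring: [(9,9) (18,9) (18,78/7) (192/11,12) (9,12)]

Clipped polygon: [(9,9) (18,9) (18,78/7) (192/11,12) (9,12)]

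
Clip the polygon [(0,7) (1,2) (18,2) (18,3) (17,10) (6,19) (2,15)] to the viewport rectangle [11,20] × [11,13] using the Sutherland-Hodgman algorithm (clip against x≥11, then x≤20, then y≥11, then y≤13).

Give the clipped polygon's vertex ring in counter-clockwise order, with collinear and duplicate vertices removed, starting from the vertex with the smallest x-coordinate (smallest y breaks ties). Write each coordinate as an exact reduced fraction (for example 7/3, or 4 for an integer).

1. After x ≥ 11: [(11,2) (18,2) (18,3) (17,10) (11,164/11)]
2. After x ≤ 20: [(11,2) (18,2) (18,3) (17,10) (11,164/11)]
3. After y ≥ 11: [(11,11) (142/9,11) (11,164/11)]
4. After y ≤ 13: [(11,13) (11,11) (142/9,11) (40/3,13)]
5. Canonical ring: [(11,11) (142/9,11) (40/3,13) (11,13)]

Clipped polygon: [(11,11) (142/9,11) (40/3,13) (11,13)]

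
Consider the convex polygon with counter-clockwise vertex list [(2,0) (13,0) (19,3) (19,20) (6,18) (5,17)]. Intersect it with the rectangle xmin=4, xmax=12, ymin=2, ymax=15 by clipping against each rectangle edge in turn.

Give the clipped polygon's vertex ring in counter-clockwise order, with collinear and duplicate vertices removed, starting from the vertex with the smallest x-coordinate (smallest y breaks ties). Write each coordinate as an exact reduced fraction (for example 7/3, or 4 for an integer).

Clipped polygon: [(4,2) (12,2) (12,15) (79/17,15) (4,34/3)]

1. After x ≥ 4: [(4,34/3) (4,0) (13,0) (19,3) (19,20) (6,18) (5,17)]
2. After x ≤ 12: [(4,34/3) (4,0) (12,0) (12,246/13) (6,18) (5,17)]
3. After y ≥ 2: [(4,34/3) (4,2) (12,2) (12,246/13) (6,18) (5,17)]
4. After y ≤ 15: [(79/17,15) (4,34/3) (4,2) (12,2) (12,15)]
5. Canonical ring: [(4,2) (12,2) (12,15) (79/17,15) (4,34/3)]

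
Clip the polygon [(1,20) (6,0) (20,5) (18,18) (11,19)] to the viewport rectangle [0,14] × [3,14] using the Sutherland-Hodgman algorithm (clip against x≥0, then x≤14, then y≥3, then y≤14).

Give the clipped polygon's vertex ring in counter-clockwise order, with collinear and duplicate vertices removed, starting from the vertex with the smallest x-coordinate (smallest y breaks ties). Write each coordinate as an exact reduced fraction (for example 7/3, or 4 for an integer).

Clipped polygon: [(5/2,14) (21/4,3) (14,3) (14,14)]

1. After x ≥ 0: [(1,20) (6,0) (20,5) (18,18) (11,19)]
2. After x ≤ 14: [(1,20) (6,0) (14,20/7) (14,130/7) (11,19)]
3. After y ≥ 3: [(1,20) (21/4,3) (14,3) (14,130/7) (11,19)]
4. After y ≤ 14: [(5/2,14) (21/4,3) (14,3) (14,14)]
5. Canonical ring: [(5/2,14) (21/4,3) (14,3) (14,14)]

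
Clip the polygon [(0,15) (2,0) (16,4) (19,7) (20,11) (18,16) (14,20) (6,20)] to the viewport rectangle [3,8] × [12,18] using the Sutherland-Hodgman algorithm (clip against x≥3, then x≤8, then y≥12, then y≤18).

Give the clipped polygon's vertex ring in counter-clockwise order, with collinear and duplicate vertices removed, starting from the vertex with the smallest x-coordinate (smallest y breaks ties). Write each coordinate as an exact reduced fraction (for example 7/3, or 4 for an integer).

1. After x ≥ 3: [(3,35/2) (3,2/7) (16,4) (19,7) (20,11) (18,16) (14,20) (6,20)]
2. After x ≤ 8: [(3,35/2) (3,2/7) (8,12/7) (8,20) (6,20)]
3. After y ≥ 12: [(3,35/2) (3,12) (8,12) (8,20) (6,20)]
4. After y ≤ 18: [(18/5,18) (3,35/2) (3,12) (8,12) (8,18)]
5. Canonical ring: [(3,12) (8,12) (8,18) (18/5,18) (3,35/2)]

Clipped polygon: [(3,12) (8,12) (8,18) (18/5,18) (3,35/2)]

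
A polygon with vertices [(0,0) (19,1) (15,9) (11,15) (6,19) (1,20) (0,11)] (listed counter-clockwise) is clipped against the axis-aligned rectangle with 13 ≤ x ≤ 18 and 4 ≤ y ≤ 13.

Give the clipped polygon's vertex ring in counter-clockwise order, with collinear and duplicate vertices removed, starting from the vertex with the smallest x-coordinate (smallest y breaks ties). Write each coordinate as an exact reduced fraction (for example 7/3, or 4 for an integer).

1. After x ≥ 13: [(13,13/19) (19,1) (15,9) (13,12)]
2. After x ≤ 18: [(13,13/19) (18,18/19) (18,3) (15,9) (13,12)]
3. After y ≥ 4: [(13,4) (35/2,4) (15,9) (13,12)]
4. After y ≤ 13: [(13,4) (35/2,4) (15,9) (13,12)]
5. Canonical ring: [(13,4) (35/2,4) (15,9) (13,12)]

Clipped polygon: [(13,4) (35/2,4) (15,9) (13,12)]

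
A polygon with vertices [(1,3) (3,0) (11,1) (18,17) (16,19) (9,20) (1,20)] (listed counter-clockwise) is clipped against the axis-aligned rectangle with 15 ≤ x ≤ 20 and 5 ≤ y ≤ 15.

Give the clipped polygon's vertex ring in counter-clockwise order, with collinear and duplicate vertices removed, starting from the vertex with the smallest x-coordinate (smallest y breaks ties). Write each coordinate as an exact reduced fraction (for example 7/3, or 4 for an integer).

1. After x ≥ 15: [(15,71/7) (18,17) (16,19) (15,134/7)]
2. After x ≤ 20: [(15,71/7) (18,17) (16,19) (15,134/7)]
3. After y ≥ 5: [(15,71/7) (18,17) (16,19) (15,134/7)]
4. After y ≤ 15: [(15,15) (15,71/7) (137/8,15)]
5. Canonical ring: [(15,71/7) (137/8,15) (15,15)]

Clipped polygon: [(15,71/7) (137/8,15) (15,15)]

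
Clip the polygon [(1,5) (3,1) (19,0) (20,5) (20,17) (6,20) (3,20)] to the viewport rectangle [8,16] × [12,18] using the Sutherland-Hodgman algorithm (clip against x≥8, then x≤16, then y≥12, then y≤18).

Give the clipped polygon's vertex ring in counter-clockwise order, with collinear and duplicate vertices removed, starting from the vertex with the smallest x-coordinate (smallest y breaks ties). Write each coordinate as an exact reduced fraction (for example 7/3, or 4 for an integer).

1. After x ≥ 8: [(8,11/16) (19,0) (20,5) (20,17) (8,137/7)]
2. After x ≤ 16: [(8,11/16) (16,3/16) (16,125/7) (8,137/7)]
3. After y ≥ 12: [(8,12) (16,12) (16,125/7) (8,137/7)]
4. After y ≤ 18: [(8,18) (8,12) (16,12) (16,125/7) (46/3,18)]
5. Canonical ring: [(8,12) (16,12) (16,125/7) (46/3,18) (8,18)]

Clipped polygon: [(8,12) (16,12) (16,125/7) (46/3,18) (8,18)]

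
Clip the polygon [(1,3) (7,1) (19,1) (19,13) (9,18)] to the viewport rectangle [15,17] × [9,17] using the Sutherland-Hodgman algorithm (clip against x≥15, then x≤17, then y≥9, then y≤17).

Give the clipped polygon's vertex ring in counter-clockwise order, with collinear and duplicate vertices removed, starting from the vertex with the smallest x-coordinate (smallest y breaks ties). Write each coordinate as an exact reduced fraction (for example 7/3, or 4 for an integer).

1. After x ≥ 15: [(15,1) (19,1) (19,13) (15,15)]
2. After x ≤ 17: [(15,1) (17,1) (17,14) (15,15)]
3. After y ≥ 9: [(15,9) (17,9) (17,14) (15,15)]
4. After y ≤ 17: [(15,9) (17,9) (17,14) (15,15)]
5. Canonical ring: [(15,9) (17,9) (17,14) (15,15)]

Clipped polygon: [(15,9) (17,9) (17,14) (15,15)]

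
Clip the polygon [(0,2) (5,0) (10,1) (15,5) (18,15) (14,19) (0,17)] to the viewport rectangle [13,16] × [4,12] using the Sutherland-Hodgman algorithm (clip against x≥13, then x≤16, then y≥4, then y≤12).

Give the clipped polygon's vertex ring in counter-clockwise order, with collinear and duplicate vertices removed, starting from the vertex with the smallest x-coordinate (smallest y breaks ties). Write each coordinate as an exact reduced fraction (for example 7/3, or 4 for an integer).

1. After x ≥ 13: [(13,17/5) (15,5) (18,15) (14,19) (13,132/7)]
2. After x ≤ 16: [(13,17/5) (15,5) (16,25/3) (16,17) (14,19) (13,132/7)]
3. After y ≥ 4: [(13,4) (55/4,4) (15,5) (16,25/3) (16,17) (14,19) (13,132/7)]
4. After y ≤ 12: [(13,12) (13,4) (55/4,4) (15,5) (16,25/3) (16,12)]
5. Canonical ring: [(13,4) (55/4,4) (15,5) (16,25/3) (16,12) (13,12)]

Clipped polygon: [(13,4) (55/4,4) (15,5) (16,25/3) (16,12) (13,12)]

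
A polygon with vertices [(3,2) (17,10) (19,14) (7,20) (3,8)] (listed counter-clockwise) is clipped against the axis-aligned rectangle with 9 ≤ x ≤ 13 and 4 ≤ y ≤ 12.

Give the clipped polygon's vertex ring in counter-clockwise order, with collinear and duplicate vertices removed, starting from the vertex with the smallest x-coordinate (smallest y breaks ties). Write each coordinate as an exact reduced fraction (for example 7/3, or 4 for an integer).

1. After x ≥ 9: [(9,38/7) (17,10) (19,14) (9,19)]
2. After x ≤ 13: [(9,38/7) (13,54/7) (13,17) (9,19)]
3. After y ≥ 4: [(9,38/7) (13,54/7) (13,17) (9,19)]
4. After y ≤ 12: [(9,12) (9,38/7) (13,54/7) (13,12)]
5. Canonical ring: [(9,38/7) (13,54/7) (13,12) (9,12)]

Clipped polygon: [(9,38/7) (13,54/7) (13,12) (9,12)]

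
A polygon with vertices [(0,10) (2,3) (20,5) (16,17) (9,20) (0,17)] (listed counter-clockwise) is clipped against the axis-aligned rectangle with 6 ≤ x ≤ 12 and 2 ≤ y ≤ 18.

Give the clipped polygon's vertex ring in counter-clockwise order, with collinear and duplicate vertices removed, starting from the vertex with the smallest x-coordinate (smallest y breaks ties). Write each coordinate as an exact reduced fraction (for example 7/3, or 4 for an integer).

Clipped polygon: [(6,31/9) (12,37/9) (12,18) (6,18)]

1. After x ≥ 6: [(6,31/9) (20,5) (16,17) (9,20) (6,19)]
2. After x ≤ 12: [(6,31/9) (12,37/9) (12,131/7) (9,20) (6,19)]
3. After y ≥ 2: [(6,31/9) (12,37/9) (12,131/7) (9,20) (6,19)]
4. After y ≤ 18: [(6,18) (6,31/9) (12,37/9) (12,18)]
5. Canonical ring: [(6,31/9) (12,37/9) (12,18) (6,18)]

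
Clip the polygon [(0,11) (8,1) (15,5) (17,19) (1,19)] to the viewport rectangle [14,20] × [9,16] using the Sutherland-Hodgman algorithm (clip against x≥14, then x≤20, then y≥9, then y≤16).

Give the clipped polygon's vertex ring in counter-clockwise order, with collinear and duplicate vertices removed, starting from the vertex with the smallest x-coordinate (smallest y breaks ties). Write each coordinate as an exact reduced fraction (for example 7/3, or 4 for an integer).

1. After x ≥ 14: [(14,31/7) (15,5) (17,19) (14,19)]
2. After x ≤ 20: [(14,31/7) (15,5) (17,19) (14,19)]
3. After y ≥ 9: [(14,9) (109/7,9) (17,19) (14,19)]
4. After y ≤ 16: [(14,16) (14,9) (109/7,9) (116/7,16)]
5. Canonical ring: [(14,9) (109/7,9) (116/7,16) (14,16)]

Clipped polygon: [(14,9) (109/7,9) (116/7,16) (14,16)]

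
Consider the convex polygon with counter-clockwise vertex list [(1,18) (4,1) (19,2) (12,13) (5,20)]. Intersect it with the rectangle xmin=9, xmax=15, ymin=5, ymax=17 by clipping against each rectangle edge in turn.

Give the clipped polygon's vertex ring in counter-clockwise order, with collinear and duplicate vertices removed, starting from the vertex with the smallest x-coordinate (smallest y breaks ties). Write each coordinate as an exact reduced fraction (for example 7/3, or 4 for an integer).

Clipped polygon: [(9,5) (15,5) (15,58/7) (12,13) (9,16)]

1. After x ≥ 9: [(9,4/3) (19,2) (12,13) (9,16)]
2. After x ≤ 15: [(9,4/3) (15,26/15) (15,58/7) (12,13) (9,16)]
3. After y ≥ 5: [(9,5) (15,5) (15,58/7) (12,13) (9,16)]
4. After y ≤ 17: [(9,5) (15,5) (15,58/7) (12,13) (9,16)]
5. Canonical ring: [(9,5) (15,5) (15,58/7) (12,13) (9,16)]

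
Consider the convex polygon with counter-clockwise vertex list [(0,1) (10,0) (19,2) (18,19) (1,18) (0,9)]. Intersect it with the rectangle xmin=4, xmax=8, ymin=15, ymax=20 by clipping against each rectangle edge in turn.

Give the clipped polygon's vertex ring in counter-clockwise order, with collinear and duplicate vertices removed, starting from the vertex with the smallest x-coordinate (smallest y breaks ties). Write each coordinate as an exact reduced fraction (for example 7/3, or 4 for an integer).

Clipped polygon: [(4,15) (8,15) (8,313/17) (4,309/17)]

1. After x ≥ 4: [(4,3/5) (10,0) (19,2) (18,19) (4,309/17)]
2. After x ≤ 8: [(4,3/5) (8,1/5) (8,313/17) (4,309/17)]
3. After y ≥ 15: [(4,15) (8,15) (8,313/17) (4,309/17)]
4. After y ≤ 20: [(4,15) (8,15) (8,313/17) (4,309/17)]
5. Canonical ring: [(4,15) (8,15) (8,313/17) (4,309/17)]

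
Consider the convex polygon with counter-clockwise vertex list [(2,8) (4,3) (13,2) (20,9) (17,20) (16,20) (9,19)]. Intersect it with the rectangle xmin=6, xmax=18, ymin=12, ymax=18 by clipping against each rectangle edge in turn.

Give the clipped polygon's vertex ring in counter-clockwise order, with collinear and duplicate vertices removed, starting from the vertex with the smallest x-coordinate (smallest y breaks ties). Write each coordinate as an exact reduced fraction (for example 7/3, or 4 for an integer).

1. After x ≥ 6: [(6,100/7) (6,25/9) (13,2) (20,9) (17,20) (16,20) (9,19)]
2. After x ≤ 18: [(6,100/7) (6,25/9) (13,2) (18,7) (18,49/3) (17,20) (16,20) (9,19)]
3. After y ≥ 12: [(6,100/7) (6,12) (18,12) (18,49/3) (17,20) (16,20) (9,19)]
4. After y ≤ 18: [(92/11,18) (6,100/7) (6,12) (18,12) (18,49/3) (193/11,18)]
5. Canonical ring: [(6,12) (18,12) (18,49/3) (193/11,18) (92/11,18) (6,100/7)]

Clipped polygon: [(6,12) (18,12) (18,49/3) (193/11,18) (92/11,18) (6,100/7)]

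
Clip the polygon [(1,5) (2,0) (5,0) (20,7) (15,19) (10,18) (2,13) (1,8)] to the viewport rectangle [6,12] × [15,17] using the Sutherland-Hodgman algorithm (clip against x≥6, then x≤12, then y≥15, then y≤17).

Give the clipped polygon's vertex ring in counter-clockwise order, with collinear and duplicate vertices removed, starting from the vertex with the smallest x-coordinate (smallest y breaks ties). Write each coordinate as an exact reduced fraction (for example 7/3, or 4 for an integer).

1. After x ≥ 6: [(6,7/15) (20,7) (15,19) (10,18) (6,31/2)]
2. After x ≤ 12: [(6,7/15) (12,49/15) (12,92/5) (10,18) (6,31/2)]
3. After y ≥ 15: [(6,15) (12,15) (12,92/5) (10,18) (6,31/2)]
4. After y ≤ 17: [(6,15) (12,15) (12,17) (42/5,17) (6,31/2)]
5. Canonical ring: [(6,15) (12,15) (12,17) (42/5,17) (6,31/2)]

Clipped polygon: [(6,15) (12,15) (12,17) (42/5,17) (6,31/2)]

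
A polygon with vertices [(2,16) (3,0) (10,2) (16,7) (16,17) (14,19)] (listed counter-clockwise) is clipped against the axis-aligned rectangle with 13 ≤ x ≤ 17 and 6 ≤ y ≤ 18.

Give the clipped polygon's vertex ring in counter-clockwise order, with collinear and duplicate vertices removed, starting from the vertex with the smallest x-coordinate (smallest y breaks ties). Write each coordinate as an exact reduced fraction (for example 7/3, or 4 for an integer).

1. After x ≥ 13: [(13,75/4) (13,9/2) (16,7) (16,17) (14,19)]
2. After x ≤ 17: [(13,75/4) (13,9/2) (16,7) (16,17) (14,19)]
3. After y ≥ 6: [(13,75/4) (13,6) (74/5,6) (16,7) (16,17) (14,19)]
4. After y ≤ 18: [(13,18) (13,6) (74/5,6) (16,7) (16,17) (15,18)]
5. Canonical ring: [(13,6) (74/5,6) (16,7) (16,17) (15,18) (13,18)]

Clipped polygon: [(13,6) (74/5,6) (16,7) (16,17) (15,18) (13,18)]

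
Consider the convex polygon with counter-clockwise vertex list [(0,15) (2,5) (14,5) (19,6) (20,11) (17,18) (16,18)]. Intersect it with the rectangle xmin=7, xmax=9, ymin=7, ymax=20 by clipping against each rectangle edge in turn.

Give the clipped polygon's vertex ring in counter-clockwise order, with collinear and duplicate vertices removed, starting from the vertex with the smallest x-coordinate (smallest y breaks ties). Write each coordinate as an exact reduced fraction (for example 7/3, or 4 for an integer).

Clipped polygon: [(7,7) (9,7) (9,267/16) (7,261/16)]

1. After x ≥ 7: [(7,261/16) (7,5) (14,5) (19,6) (20,11) (17,18) (16,18)]
2. After x ≤ 9: [(9,267/16) (7,261/16) (7,5) (9,5)]
3. After y ≥ 7: [(9,7) (9,267/16) (7,261/16) (7,7)]
4. After y ≤ 20: [(9,7) (9,267/16) (7,261/16) (7,7)]
5. Canonical ring: [(7,7) (9,7) (9,267/16) (7,261/16)]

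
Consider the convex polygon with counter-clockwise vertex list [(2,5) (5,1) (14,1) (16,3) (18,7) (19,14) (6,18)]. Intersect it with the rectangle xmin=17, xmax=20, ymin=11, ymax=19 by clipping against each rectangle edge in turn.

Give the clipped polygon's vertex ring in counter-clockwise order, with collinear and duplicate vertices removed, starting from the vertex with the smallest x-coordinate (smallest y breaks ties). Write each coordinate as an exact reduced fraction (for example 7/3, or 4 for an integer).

1. After x ≥ 17: [(17,5) (18,7) (19,14) (17,190/13)]
2. After x ≤ 20: [(17,5) (18,7) (19,14) (17,190/13)]
3. After y ≥ 11: [(17,11) (130/7,11) (19,14) (17,190/13)]
4. After y ≤ 19: [(17,11) (130/7,11) (19,14) (17,190/13)]
5. Canonical ring: [(17,11) (130/7,11) (19,14) (17,190/13)]

Clipped polygon: [(17,11) (130/7,11) (19,14) (17,190/13)]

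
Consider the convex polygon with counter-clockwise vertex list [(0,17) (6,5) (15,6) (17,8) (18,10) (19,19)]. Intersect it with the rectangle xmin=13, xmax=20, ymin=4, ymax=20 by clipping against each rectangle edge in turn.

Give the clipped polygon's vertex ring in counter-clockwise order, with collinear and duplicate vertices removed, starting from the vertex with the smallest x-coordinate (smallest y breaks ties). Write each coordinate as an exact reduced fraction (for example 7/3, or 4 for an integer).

Clipped polygon: [(13,52/9) (15,6) (17,8) (18,10) (19,19) (13,349/19)]

1. After x ≥ 13: [(13,349/19) (13,52/9) (15,6) (17,8) (18,10) (19,19)]
2. After x ≤ 20: [(13,349/19) (13,52/9) (15,6) (17,8) (18,10) (19,19)]
3. After y ≥ 4: [(13,349/19) (13,52/9) (15,6) (17,8) (18,10) (19,19)]
4. After y ≤ 20: [(13,349/19) (13,52/9) (15,6) (17,8) (18,10) (19,19)]
5. Canonical ring: [(13,52/9) (15,6) (17,8) (18,10) (19,19) (13,349/19)]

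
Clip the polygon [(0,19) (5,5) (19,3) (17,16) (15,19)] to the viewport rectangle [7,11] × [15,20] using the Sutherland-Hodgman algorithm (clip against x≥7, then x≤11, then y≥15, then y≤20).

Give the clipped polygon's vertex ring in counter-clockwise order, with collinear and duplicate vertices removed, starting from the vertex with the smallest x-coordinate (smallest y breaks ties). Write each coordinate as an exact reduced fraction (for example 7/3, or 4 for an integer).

1. After x ≥ 7: [(7,19) (7,33/7) (19,3) (17,16) (15,19)]
2. After x ≤ 11: [(11,19) (7,19) (7,33/7) (11,29/7)]
3. After y ≥ 15: [(11,15) (11,19) (7,19) (7,15)]
4. After y ≤ 20: [(11,15) (11,19) (7,19) (7,15)]
5. Canonical ring: [(7,15) (11,15) (11,19) (7,19)]

Clipped polygon: [(7,15) (11,15) (11,19) (7,19)]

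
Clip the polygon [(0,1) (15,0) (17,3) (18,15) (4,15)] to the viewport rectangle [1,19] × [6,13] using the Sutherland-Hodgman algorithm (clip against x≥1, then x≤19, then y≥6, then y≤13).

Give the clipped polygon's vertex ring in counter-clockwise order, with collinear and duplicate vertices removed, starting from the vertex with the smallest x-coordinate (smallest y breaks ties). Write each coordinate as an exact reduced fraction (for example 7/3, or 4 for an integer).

Clipped polygon: [(10/7,6) (69/4,6) (107/6,13) (24/7,13)]

1. After x ≥ 1: [(1,9/2) (1,14/15) (15,0) (17,3) (18,15) (4,15)]
2. After x ≤ 19: [(1,9/2) (1,14/15) (15,0) (17,3) (18,15) (4,15)]
3. After y ≥ 6: [(10/7,6) (69/4,6) (18,15) (4,15)]
4. After y ≤ 13: [(24/7,13) (10/7,6) (69/4,6) (107/6,13)]
5. Canonical ring: [(10/7,6) (69/4,6) (107/6,13) (24/7,13)]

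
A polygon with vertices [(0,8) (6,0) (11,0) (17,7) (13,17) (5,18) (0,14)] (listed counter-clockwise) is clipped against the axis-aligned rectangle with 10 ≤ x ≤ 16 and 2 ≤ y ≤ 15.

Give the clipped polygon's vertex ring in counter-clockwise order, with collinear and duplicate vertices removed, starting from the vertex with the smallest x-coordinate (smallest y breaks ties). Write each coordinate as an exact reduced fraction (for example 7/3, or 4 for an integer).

Clipped polygon: [(10,2) (89/7,2) (16,35/6) (16,19/2) (69/5,15) (10,15)]

1. After x ≥ 10: [(10,0) (11,0) (17,7) (13,17) (10,139/8)]
2. After x ≤ 16: [(10,0) (11,0) (16,35/6) (16,19/2) (13,17) (10,139/8)]
3. After y ≥ 2: [(10,2) (89/7,2) (16,35/6) (16,19/2) (13,17) (10,139/8)]
4. After y ≤ 15: [(10,15) (10,2) (89/7,2) (16,35/6) (16,19/2) (69/5,15)]
5. Canonical ring: [(10,2) (89/7,2) (16,35/6) (16,19/2) (69/5,15) (10,15)]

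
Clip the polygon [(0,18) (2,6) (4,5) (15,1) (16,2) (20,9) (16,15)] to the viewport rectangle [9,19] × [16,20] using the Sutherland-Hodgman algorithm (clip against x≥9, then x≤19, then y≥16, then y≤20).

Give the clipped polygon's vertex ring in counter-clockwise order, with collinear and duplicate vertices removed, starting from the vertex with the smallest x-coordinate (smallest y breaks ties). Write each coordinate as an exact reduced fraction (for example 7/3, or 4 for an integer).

Clipped polygon: [(9,16) (32/3,16) (9,261/16)]

1. After x ≥ 9: [(9,261/16) (9,35/11) (15,1) (16,2) (20,9) (16,15)]
2. After x ≤ 19: [(9,261/16) (9,35/11) (15,1) (16,2) (19,29/4) (19,21/2) (16,15)]
3. After y ≥ 16: [(32/3,16) (9,261/16) (9,16)]
4. After y ≤ 20: [(32/3,16) (9,261/16) (9,16)]
5. Canonical ring: [(9,16) (32/3,16) (9,261/16)]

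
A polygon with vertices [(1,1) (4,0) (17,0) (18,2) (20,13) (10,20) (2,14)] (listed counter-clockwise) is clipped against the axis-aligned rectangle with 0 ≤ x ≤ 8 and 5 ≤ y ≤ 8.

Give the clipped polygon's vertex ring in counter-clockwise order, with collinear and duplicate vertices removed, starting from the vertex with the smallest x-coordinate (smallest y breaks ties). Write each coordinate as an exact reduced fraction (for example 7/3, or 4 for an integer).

1. After x ≥ 0: [(1,1) (4,0) (17,0) (18,2) (20,13) (10,20) (2,14)]
2. After x ≤ 8: [(1,1) (4,0) (8,0) (8,37/2) (2,14)]
3. After y ≥ 5: [(17/13,5) (8,5) (8,37/2) (2,14)]
4. After y ≤ 8: [(20/13,8) (17/13,5) (8,5) (8,8)]
5. Canonical ring: [(17/13,5) (8,5) (8,8) (20/13,8)]

Clipped polygon: [(17/13,5) (8,5) (8,8) (20/13,8)]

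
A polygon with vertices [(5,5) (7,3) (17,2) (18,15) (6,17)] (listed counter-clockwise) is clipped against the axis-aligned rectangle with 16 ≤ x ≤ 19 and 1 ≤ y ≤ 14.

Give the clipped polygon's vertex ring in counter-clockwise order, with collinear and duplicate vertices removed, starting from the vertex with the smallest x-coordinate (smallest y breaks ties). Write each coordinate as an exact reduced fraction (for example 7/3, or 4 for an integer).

Clipped polygon: [(16,21/10) (17,2) (233/13,14) (16,14)]

1. After x ≥ 16: [(16,21/10) (17,2) (18,15) (16,46/3)]
2. After x ≤ 19: [(16,21/10) (17,2) (18,15) (16,46/3)]
3. After y ≥ 1: [(16,21/10) (17,2) (18,15) (16,46/3)]
4. After y ≤ 14: [(16,14) (16,21/10) (17,2) (233/13,14)]
5. Canonical ring: [(16,21/10) (17,2) (233/13,14) (16,14)]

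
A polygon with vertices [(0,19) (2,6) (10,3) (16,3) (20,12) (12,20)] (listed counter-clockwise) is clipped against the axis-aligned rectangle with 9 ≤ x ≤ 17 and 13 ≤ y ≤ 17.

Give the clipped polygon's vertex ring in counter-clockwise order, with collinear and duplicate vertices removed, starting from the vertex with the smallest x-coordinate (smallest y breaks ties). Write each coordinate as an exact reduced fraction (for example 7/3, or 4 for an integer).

Clipped polygon: [(9,13) (17,13) (17,15) (15,17) (9,17)]

1. After x ≥ 9: [(9,79/4) (9,27/8) (10,3) (16,3) (20,12) (12,20)]
2. After x ≤ 17: [(9,79/4) (9,27/8) (10,3) (16,3) (17,21/4) (17,15) (12,20)]
3. After y ≥ 13: [(9,79/4) (9,13) (17,13) (17,15) (12,20)]
4. After y ≤ 17: [(9,17) (9,13) (17,13) (17,15) (15,17)]
5. Canonical ring: [(9,13) (17,13) (17,15) (15,17) (9,17)]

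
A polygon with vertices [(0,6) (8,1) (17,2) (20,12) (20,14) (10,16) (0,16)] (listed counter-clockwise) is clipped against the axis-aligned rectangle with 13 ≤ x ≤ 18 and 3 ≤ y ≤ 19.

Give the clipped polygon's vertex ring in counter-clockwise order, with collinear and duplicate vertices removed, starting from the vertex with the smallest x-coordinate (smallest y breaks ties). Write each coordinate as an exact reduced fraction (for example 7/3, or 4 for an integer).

Clipped polygon: [(13,3) (173/10,3) (18,16/3) (18,72/5) (13,77/5)]

1. After x ≥ 13: [(13,14/9) (17,2) (20,12) (20,14) (13,77/5)]
2. After x ≤ 18: [(13,14/9) (17,2) (18,16/3) (18,72/5) (13,77/5)]
3. After y ≥ 3: [(13,3) (173/10,3) (18,16/3) (18,72/5) (13,77/5)]
4. After y ≤ 19: [(13,3) (173/10,3) (18,16/3) (18,72/5) (13,77/5)]
5. Canonical ring: [(13,3) (173/10,3) (18,16/3) (18,72/5) (13,77/5)]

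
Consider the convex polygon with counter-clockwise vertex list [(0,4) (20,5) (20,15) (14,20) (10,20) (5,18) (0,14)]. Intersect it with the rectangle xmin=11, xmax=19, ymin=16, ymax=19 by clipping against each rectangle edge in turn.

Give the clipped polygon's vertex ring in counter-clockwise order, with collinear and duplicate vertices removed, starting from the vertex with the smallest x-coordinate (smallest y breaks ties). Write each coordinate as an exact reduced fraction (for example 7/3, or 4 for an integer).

1. After x ≥ 11: [(11,91/20) (20,5) (20,15) (14,20) (11,20)]
2. After x ≤ 19: [(11,91/20) (19,99/20) (19,95/6) (14,20) (11,20)]
3. After y ≥ 16: [(11,16) (94/5,16) (14,20) (11,20)]
4. After y ≤ 19: [(11,19) (11,16) (94/5,16) (76/5,19)]
5. Canonical ring: [(11,16) (94/5,16) (76/5,19) (11,19)]

Clipped polygon: [(11,16) (94/5,16) (76/5,19) (11,19)]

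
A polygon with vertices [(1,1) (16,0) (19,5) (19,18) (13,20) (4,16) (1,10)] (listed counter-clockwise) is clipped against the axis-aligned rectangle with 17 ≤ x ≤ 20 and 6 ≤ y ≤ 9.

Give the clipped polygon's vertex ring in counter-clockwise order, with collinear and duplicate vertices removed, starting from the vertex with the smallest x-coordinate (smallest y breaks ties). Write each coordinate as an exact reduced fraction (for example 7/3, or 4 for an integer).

Clipped polygon: [(17,6) (19,6) (19,9) (17,9)]

1. After x ≥ 17: [(17,5/3) (19,5) (19,18) (17,56/3)]
2. After x ≤ 20: [(17,5/3) (19,5) (19,18) (17,56/3)]
3. After y ≥ 6: [(17,6) (19,6) (19,18) (17,56/3)]
4. After y ≤ 9: [(17,9) (17,6) (19,6) (19,9)]
5. Canonical ring: [(17,6) (19,6) (19,9) (17,9)]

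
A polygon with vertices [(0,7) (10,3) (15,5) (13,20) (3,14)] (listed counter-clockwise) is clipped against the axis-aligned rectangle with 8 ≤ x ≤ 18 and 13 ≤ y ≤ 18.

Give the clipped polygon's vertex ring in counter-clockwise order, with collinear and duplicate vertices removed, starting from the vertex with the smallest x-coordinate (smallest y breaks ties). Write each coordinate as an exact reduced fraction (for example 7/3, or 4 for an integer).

Clipped polygon: [(8,13) (209/15,13) (199/15,18) (29/3,18) (8,17)]

1. After x ≥ 8: [(8,19/5) (10,3) (15,5) (13,20) (8,17)]
2. After x ≤ 18: [(8,19/5) (10,3) (15,5) (13,20) (8,17)]
3. After y ≥ 13: [(8,13) (209/15,13) (13,20) (8,17)]
4. After y ≤ 18: [(8,13) (209/15,13) (199/15,18) (29/3,18) (8,17)]
5. Canonical ring: [(8,13) (209/15,13) (199/15,18) (29/3,18) (8,17)]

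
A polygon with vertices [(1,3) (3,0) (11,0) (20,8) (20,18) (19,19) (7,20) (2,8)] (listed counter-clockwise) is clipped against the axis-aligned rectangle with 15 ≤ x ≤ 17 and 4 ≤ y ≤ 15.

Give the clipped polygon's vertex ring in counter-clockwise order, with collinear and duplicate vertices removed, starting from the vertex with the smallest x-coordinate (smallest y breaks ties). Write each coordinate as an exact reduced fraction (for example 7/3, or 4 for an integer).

Clipped polygon: [(15,4) (31/2,4) (17,16/3) (17,15) (15,15)]

1. After x ≥ 15: [(15,32/9) (20,8) (20,18) (19,19) (15,58/3)]
2. After x ≤ 17: [(15,32/9) (17,16/3) (17,115/6) (15,58/3)]
3. After y ≥ 4: [(15,4) (31/2,4) (17,16/3) (17,115/6) (15,58/3)]
4. After y ≤ 15: [(15,15) (15,4) (31/2,4) (17,16/3) (17,15)]
5. Canonical ring: [(15,4) (31/2,4) (17,16/3) (17,15) (15,15)]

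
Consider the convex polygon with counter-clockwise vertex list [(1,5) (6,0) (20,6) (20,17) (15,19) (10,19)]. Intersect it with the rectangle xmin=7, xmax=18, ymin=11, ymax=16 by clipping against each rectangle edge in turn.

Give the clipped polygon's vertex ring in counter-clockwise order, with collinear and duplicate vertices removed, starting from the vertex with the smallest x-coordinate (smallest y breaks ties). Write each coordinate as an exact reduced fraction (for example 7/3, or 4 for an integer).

1. After x ≥ 7: [(7,43/3) (7,3/7) (20,6) (20,17) (15,19) (10,19)]
2. After x ≤ 18: [(7,43/3) (7,3/7) (18,36/7) (18,89/5) (15,19) (10,19)]
3. After y ≥ 11: [(7,43/3) (7,11) (18,11) (18,89/5) (15,19) (10,19)]
4. After y ≤ 16: [(113/14,16) (7,43/3) (7,11) (18,11) (18,16)]
5. Canonical ring: [(7,11) (18,11) (18,16) (113/14,16) (7,43/3)]

Clipped polygon: [(7,11) (18,11) (18,16) (113/14,16) (7,43/3)]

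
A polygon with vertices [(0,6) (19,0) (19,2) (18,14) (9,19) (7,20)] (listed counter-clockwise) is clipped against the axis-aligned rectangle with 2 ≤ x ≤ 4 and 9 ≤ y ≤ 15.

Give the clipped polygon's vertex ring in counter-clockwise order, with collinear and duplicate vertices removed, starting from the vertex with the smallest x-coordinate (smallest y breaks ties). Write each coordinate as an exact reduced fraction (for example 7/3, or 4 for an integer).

1. After x ≥ 2: [(2,10) (2,102/19) (19,0) (19,2) (18,14) (9,19) (7,20)]
2. After x ≤ 4: [(4,14) (2,10) (2,102/19) (4,90/19)]
3. After y ≥ 9: [(4,9) (4,14) (2,10) (2,9)]
4. After y ≤ 15: [(4,9) (4,14) (2,10) (2,9)]
5. Canonical ring: [(2,9) (4,9) (4,14) (2,10)]

Clipped polygon: [(2,9) (4,9) (4,14) (2,10)]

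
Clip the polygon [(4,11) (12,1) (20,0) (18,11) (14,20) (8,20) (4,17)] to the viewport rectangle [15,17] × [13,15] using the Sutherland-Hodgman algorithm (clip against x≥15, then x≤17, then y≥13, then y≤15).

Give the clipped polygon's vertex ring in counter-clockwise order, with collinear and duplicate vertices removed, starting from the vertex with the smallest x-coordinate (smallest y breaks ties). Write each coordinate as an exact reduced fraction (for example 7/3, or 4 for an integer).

1. After x ≥ 15: [(15,5/8) (20,0) (18,11) (15,71/4)]
2. After x ≤ 17: [(15,5/8) (17,3/8) (17,53/4) (15,71/4)]
3. After y ≥ 13: [(15,13) (17,13) (17,53/4) (15,71/4)]
4. After y ≤ 15: [(15,15) (15,13) (17,13) (17,53/4) (146/9,15)]
5. Canonical ring: [(15,13) (17,13) (17,53/4) (146/9,15) (15,15)]

Clipped polygon: [(15,13) (17,13) (17,53/4) (146/9,15) (15,15)]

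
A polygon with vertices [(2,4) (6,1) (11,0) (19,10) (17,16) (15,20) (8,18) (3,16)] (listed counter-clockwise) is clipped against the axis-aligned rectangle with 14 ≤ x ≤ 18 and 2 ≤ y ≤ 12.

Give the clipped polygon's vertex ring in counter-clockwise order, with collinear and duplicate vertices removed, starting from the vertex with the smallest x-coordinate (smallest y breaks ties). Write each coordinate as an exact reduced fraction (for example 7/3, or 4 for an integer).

1. After x ≥ 14: [(14,15/4) (19,10) (17,16) (15,20) (14,138/7)]
2. After x ≤ 18: [(14,15/4) (18,35/4) (18,13) (17,16) (15,20) (14,138/7)]
3. After y ≥ 2: [(14,15/4) (18,35/4) (18,13) (17,16) (15,20) (14,138/7)]
4. After y ≤ 12: [(14,12) (14,15/4) (18,35/4) (18,12)]
5. Canonical ring: [(14,15/4) (18,35/4) (18,12) (14,12)]

Clipped polygon: [(14,15/4) (18,35/4) (18,12) (14,12)]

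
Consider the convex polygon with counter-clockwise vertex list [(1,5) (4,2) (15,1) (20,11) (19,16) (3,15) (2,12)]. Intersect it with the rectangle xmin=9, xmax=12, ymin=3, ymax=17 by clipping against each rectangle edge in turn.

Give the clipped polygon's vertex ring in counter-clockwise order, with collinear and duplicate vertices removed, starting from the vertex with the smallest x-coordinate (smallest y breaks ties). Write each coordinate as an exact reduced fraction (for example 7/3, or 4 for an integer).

Clipped polygon: [(9,3) (12,3) (12,249/16) (9,123/8)]

1. After x ≥ 9: [(9,17/11) (15,1) (20,11) (19,16) (9,123/8)]
2. After x ≤ 12: [(9,17/11) (12,14/11) (12,249/16) (9,123/8)]
3. After y ≥ 3: [(9,3) (12,3) (12,249/16) (9,123/8)]
4. After y ≤ 17: [(9,3) (12,3) (12,249/16) (9,123/8)]
5. Canonical ring: [(9,3) (12,3) (12,249/16) (9,123/8)]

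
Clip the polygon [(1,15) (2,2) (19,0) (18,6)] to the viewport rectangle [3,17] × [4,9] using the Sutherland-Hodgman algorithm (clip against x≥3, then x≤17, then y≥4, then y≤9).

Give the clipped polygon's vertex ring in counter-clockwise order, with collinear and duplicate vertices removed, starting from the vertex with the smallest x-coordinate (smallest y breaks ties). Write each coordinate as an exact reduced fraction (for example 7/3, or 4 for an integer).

1. After x ≥ 3: [(3,237/17) (3,32/17) (19,0) (18,6)]
2. After x ≤ 17: [(17,111/17) (3,237/17) (3,32/17) (17,4/17)]
3. After y ≥ 4: [(17,4) (17,111/17) (3,237/17) (3,4)]
4. After y ≤ 9: [(17,4) (17,111/17) (37/3,9) (3,9) (3,4)]
5. Canonical ring: [(3,4) (17,4) (17,111/17) (37/3,9) (3,9)]

Clipped polygon: [(3,4) (17,4) (17,111/17) (37/3,9) (3,9)]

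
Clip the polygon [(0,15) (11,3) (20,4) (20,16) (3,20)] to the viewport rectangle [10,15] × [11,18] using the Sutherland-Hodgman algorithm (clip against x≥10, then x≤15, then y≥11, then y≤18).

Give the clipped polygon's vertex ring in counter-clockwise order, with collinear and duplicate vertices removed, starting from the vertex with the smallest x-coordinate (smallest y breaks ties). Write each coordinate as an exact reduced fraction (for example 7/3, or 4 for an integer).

1. After x ≥ 10: [(10,45/11) (11,3) (20,4) (20,16) (10,312/17)]
2. After x ≤ 15: [(10,45/11) (11,3) (15,31/9) (15,292/17) (10,312/17)]
3. After y ≥ 11: [(10,11) (15,11) (15,292/17) (10,312/17)]
4. After y ≤ 18: [(10,18) (10,11) (15,11) (15,292/17) (23/2,18)]
5. Canonical ring: [(10,11) (15,11) (15,292/17) (23/2,18) (10,18)]

Clipped polygon: [(10,11) (15,11) (15,292/17) (23/2,18) (10,18)]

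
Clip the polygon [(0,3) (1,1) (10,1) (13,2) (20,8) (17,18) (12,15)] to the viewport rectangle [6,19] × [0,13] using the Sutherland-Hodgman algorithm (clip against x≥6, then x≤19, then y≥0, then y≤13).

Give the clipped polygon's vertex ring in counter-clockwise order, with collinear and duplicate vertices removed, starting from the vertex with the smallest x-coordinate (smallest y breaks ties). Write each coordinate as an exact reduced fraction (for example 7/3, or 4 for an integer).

1. After x ≥ 6: [(6,9) (6,1) (10,1) (13,2) (20,8) (17,18) (12,15)]
2. After x ≤ 19: [(6,9) (6,1) (10,1) (13,2) (19,50/7) (19,34/3) (17,18) (12,15)]
3. After y ≥ 0: [(6,9) (6,1) (10,1) (13,2) (19,50/7) (19,34/3) (17,18) (12,15)]
4. After y ≤ 13: [(10,13) (6,9) (6,1) (10,1) (13,2) (19,50/7) (19,34/3) (37/2,13)]
5. Canonical ring: [(6,1) (10,1) (13,2) (19,50/7) (19,34/3) (37/2,13) (10,13) (6,9)]

Clipped polygon: [(6,1) (10,1) (13,2) (19,50/7) (19,34/3) (37/2,13) (10,13) (6,9)]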